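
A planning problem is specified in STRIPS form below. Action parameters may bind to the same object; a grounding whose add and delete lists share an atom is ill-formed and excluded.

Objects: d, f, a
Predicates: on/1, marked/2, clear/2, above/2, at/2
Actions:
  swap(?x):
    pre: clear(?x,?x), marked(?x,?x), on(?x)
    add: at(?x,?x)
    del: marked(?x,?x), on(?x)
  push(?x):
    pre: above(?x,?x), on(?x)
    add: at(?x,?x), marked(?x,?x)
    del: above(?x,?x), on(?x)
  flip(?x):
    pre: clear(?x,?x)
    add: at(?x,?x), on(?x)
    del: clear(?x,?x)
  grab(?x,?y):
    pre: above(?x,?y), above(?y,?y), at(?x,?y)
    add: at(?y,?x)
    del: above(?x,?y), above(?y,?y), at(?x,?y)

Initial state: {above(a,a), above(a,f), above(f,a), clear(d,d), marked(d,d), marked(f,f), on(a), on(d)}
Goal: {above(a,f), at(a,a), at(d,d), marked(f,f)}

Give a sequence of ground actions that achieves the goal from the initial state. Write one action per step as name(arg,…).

swap(d); push(a)

1. swap(d)  →  {above(a,a), above(a,f), above(f,a), at(d,d), clear(d,d), marked(f,f), on(a)}
2. push(a)  →  {above(a,f), above(f,a), at(a,a), at(d,d), clear(d,d), marked(a,a), marked(f,f)}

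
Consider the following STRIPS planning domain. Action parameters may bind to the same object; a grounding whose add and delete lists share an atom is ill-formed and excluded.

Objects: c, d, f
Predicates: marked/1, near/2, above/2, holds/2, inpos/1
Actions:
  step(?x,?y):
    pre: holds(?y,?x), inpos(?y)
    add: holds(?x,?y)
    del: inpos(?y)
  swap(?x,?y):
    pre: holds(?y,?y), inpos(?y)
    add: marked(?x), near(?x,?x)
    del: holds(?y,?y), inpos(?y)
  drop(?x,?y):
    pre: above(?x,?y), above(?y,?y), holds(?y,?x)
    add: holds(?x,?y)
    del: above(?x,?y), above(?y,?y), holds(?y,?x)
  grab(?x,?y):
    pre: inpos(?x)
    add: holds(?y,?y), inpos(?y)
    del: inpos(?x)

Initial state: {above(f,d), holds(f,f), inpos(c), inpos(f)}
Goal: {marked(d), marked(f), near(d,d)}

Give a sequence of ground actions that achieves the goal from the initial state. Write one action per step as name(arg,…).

swap(d,f); grab(c,d); swap(f,d)

1. swap(d,f)  →  {above(f,d), inpos(c), marked(d), near(d,d)}
2. grab(c,d)  →  {above(f,d), holds(d,d), inpos(d), marked(d), near(d,d)}
3. swap(f,d)  →  {above(f,d), marked(d), marked(f), near(d,d), near(f,f)}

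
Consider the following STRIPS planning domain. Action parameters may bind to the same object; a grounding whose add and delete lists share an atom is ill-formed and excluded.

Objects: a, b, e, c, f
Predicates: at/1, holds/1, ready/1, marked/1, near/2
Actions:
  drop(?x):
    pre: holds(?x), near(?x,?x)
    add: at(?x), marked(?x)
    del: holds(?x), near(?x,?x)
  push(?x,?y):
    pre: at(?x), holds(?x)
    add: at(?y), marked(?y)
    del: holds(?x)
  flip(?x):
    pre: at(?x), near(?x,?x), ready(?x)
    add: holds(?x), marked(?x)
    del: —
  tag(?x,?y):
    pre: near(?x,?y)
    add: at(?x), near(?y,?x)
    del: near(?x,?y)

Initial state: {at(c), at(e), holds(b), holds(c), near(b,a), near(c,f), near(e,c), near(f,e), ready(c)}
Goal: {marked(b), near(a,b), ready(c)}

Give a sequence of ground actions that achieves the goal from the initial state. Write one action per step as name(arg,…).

push(c,b); tag(b,a)

1. push(c,b)  →  {at(b), at(c), at(e), holds(b), marked(b), near(b,a), near(c,f), near(e,c), near(f,e), ready(c)}
2. tag(b,a)  →  {at(b), at(c), at(e), holds(b), marked(b), near(a,b), near(c,f), near(e,c), near(f,e), ready(c)}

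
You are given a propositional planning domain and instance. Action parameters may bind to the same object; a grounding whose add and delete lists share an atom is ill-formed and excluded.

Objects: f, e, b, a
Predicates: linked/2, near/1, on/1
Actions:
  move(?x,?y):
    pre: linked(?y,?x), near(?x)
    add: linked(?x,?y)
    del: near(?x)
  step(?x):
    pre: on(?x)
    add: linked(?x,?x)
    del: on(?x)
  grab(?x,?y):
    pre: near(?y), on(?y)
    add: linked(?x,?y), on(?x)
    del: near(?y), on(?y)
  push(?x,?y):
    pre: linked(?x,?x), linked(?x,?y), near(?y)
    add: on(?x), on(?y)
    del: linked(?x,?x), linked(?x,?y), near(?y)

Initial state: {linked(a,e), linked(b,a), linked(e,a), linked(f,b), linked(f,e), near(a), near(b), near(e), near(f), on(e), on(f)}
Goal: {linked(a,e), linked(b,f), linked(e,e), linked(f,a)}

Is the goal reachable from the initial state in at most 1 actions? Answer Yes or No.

1. move(b,f)  →  {linked(a,e), linked(b,a), linked(b,f), linked(e,a), linked(f,b), linked(f,e), near(a), near(e), near(f), on(e), on(f)}
2. step(e)  →  {linked(a,e), linked(b,a), linked(b,f), linked(e,a), linked(e,e), linked(f,b), linked(f,e), near(a), near(e), near(f), on(f)}
3. grab(a,f)  →  {linked(a,e), linked(a,f), linked(b,a), linked(b,f), linked(e,a), linked(e,e), linked(f,b), linked(f,e), near(a), near(e), on(a)}
4. grab(f,a)  →  {linked(a,e), linked(a,f), linked(b,a), linked(b,f), linked(e,a), linked(e,e), linked(f,a), linked(f,b), linked(f,e), near(e), on(f)}
optimal plan length = 4; 4 > 1

No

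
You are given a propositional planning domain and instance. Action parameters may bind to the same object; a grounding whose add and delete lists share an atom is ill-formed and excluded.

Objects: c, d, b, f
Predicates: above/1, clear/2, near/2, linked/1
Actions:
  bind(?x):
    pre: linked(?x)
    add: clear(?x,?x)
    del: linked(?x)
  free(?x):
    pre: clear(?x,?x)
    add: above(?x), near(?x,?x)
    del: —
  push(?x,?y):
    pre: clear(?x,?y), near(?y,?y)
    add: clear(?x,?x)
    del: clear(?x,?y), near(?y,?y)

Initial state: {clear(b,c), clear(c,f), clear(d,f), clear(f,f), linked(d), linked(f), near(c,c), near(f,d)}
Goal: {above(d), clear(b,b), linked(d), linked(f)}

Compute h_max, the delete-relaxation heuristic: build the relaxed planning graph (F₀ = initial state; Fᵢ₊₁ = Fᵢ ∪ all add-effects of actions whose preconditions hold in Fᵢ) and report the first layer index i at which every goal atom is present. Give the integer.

F0 = init (8 atoms)
F1 = F0 ∪ {above(f), clear(b,b), clear(d,d), near(f,f)}  (12 atoms)
F2 = F1 ∪ {above(b), above(d), clear(c,c), near(b,b), near(d,d)}  (17 atoms)
goal ⊆ F2  ⇒  h_max = 2

2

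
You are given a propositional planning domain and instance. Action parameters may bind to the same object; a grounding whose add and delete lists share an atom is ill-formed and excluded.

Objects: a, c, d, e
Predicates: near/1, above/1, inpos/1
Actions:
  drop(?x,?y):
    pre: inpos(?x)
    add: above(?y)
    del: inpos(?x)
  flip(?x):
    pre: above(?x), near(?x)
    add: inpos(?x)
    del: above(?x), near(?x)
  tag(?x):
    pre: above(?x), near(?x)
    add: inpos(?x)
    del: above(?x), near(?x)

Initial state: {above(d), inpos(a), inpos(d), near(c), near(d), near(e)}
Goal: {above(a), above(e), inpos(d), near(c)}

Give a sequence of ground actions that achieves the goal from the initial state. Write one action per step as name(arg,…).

1. drop(a,a)  →  {above(a), above(d), inpos(d), near(c), near(d), near(e)}
2. drop(d,e)  →  {above(a), above(d), above(e), near(c), near(d), near(e)}
3. flip(d)  →  {above(a), above(e), inpos(d), near(c), near(e)}

drop(a,a); drop(d,e); flip(d)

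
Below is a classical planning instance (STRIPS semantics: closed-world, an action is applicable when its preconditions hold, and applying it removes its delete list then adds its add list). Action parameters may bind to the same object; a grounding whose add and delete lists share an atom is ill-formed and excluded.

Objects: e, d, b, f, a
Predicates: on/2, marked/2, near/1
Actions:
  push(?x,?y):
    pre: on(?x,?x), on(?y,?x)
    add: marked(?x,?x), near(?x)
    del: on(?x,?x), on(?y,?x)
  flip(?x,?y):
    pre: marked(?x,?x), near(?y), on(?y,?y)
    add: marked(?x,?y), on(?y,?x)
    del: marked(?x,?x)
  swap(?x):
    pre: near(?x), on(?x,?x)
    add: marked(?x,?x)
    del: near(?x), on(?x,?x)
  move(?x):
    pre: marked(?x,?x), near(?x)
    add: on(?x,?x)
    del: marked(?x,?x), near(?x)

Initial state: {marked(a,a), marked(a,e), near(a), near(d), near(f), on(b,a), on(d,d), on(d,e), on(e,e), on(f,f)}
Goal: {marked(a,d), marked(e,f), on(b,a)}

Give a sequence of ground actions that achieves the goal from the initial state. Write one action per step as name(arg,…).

1. push(e,e)  →  {marked(a,a), marked(a,e), marked(e,e), near(a), near(d), near(e), near(f), on(b,a), on(d,d), on(d,e), on(f,f)}
2. flip(e,f)  →  {marked(a,a), marked(a,e), marked(e,f), near(a), near(d), near(e), near(f), on(b,a), on(d,d), on(d,e), on(f,e), on(f,f)}
3. flip(a,d)  →  {marked(a,d), marked(a,e), marked(e,f), near(a), near(d), near(e), near(f), on(b,a), on(d,a), on(d,d), on(d,e), on(f,e), on(f,f)}

push(e,e); flip(e,f); flip(a,d)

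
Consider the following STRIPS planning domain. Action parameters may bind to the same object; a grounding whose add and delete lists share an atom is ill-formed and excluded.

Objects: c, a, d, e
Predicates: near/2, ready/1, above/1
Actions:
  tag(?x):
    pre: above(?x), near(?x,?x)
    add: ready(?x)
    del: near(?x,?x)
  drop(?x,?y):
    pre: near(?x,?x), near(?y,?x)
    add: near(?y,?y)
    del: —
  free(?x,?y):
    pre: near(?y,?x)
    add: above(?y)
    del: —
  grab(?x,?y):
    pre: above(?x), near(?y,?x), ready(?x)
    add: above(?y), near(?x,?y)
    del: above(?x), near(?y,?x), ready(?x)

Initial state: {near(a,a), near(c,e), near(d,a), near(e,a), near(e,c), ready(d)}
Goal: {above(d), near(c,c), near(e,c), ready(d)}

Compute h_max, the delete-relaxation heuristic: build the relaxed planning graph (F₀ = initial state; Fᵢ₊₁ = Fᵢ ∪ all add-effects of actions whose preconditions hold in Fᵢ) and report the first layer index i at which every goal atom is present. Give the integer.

2

F0 = init (6 atoms)
F1 = F0 ∪ {above(a), above(c), above(d), above(e), near(d,d), near(e,e)}  (12 atoms)
F2 = F1 ∪ {near(c,c), ready(a), ready(e)}  (15 atoms)
goal ⊆ F2  ⇒  h_max = 2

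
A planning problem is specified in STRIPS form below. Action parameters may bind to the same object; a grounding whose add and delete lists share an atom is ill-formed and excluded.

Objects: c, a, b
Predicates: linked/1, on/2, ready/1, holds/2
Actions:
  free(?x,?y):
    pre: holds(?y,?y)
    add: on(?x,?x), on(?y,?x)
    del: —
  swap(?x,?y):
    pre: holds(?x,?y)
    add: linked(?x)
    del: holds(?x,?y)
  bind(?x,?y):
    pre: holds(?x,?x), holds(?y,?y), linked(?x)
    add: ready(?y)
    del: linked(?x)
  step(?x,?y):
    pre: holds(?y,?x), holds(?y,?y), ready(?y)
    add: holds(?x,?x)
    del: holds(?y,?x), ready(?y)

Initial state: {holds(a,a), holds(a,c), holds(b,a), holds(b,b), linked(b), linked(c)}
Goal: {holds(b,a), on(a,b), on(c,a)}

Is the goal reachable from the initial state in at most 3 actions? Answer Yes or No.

1. free(b,a)  →  {holds(a,a), holds(a,c), holds(b,a), holds(b,b), linked(b), linked(c), on(a,b), on(b,b)}
2. bind(b,a)  →  {holds(a,a), holds(a,c), holds(b,a), holds(b,b), linked(c), on(a,b), on(b,b), ready(a)}
3. step(c,a)  →  {holds(a,a), holds(b,a), holds(b,b), holds(c,c), linked(c), on(a,b), on(b,b)}
4. free(a,c)  →  {holds(a,a), holds(b,a), holds(b,b), holds(c,c), linked(c), on(a,a), on(a,b), on(b,b), on(c,a)}
optimal plan length = 4; 4 > 3

No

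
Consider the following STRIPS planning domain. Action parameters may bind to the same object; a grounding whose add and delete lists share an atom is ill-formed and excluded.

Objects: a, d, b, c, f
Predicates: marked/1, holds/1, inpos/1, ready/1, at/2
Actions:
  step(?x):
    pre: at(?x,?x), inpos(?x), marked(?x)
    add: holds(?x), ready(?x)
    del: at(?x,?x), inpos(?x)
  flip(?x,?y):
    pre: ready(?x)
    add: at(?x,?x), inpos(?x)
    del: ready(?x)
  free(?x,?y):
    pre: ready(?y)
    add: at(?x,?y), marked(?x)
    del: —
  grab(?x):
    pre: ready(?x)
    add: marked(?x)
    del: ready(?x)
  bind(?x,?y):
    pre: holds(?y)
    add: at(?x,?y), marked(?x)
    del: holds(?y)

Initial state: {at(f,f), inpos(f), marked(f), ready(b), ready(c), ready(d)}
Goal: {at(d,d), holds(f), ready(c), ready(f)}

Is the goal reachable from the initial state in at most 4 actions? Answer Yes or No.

1. step(f)  →  {holds(f), marked(f), ready(b), ready(c), ready(d), ready(f)}
2. flip(d,a)  →  {at(d,d), holds(f), inpos(d), marked(f), ready(b), ready(c), ready(f)}
optimal plan length = 2; 2 ≤ 4

Yes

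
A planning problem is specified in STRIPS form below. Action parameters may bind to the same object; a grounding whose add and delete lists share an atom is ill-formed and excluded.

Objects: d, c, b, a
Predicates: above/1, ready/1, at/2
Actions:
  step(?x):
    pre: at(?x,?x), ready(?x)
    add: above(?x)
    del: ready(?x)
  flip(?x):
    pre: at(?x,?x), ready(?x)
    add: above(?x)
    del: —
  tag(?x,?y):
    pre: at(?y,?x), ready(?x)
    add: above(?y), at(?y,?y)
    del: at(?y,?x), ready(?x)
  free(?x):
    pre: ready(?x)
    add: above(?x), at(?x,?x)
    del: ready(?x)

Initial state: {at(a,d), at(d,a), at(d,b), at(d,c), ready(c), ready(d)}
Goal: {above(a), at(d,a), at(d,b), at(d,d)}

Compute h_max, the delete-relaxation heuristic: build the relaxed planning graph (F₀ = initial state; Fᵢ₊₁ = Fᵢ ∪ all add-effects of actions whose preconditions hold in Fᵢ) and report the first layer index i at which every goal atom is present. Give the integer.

1

F0 = init (6 atoms)
F1 = F0 ∪ {above(a), above(c), above(d), at(a,a), at(c,c), at(d,d)}  (12 atoms)
goal ⊆ F1  ⇒  h_max = 1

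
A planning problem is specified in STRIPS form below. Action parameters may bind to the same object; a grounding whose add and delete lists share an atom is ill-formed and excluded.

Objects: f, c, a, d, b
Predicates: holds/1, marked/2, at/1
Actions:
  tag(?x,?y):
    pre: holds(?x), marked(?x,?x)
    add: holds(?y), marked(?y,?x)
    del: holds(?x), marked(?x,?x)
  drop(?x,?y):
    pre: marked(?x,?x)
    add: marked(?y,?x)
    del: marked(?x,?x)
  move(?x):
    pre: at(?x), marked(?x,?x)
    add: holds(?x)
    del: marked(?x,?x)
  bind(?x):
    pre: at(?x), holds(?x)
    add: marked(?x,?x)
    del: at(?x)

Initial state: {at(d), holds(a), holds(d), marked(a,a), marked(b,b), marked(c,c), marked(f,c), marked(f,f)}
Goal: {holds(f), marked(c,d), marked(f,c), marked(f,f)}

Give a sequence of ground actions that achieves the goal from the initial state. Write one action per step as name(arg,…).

1. tag(a,f)  →  {at(d), holds(d), holds(f), marked(b,b), marked(c,c), marked(f,a), marked(f,c), marked(f,f)}
2. bind(d)  →  {holds(d), holds(f), marked(b,b), marked(c,c), marked(d,d), marked(f,a), marked(f,c), marked(f,f)}
3. tag(d,c)  →  {holds(c), holds(f), marked(b,b), marked(c,c), marked(c,d), marked(f,a), marked(f,c), marked(f,f)}

tag(a,f); bind(d); tag(d,c)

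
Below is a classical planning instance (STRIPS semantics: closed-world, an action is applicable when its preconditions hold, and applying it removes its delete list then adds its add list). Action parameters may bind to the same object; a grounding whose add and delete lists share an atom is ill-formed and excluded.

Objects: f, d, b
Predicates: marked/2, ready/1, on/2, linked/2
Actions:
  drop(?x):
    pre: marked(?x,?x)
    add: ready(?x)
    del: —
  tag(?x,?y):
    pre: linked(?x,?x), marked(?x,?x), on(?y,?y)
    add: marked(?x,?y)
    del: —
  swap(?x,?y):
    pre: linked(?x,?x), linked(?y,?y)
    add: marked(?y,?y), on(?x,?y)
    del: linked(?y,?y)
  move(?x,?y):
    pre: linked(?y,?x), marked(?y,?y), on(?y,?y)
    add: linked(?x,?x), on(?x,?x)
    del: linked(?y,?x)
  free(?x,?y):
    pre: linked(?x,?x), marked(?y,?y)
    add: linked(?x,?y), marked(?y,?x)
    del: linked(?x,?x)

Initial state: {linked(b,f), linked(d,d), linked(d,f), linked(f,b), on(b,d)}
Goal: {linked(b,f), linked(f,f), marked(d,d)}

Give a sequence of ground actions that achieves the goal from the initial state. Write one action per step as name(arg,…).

swap(d,d); move(f,d)

1. swap(d,d)  →  {linked(b,f), linked(d,f), linked(f,b), marked(d,d), on(b,d), on(d,d)}
2. move(f,d)  →  {linked(b,f), linked(f,b), linked(f,f), marked(d,d), on(b,d), on(d,d), on(f,f)}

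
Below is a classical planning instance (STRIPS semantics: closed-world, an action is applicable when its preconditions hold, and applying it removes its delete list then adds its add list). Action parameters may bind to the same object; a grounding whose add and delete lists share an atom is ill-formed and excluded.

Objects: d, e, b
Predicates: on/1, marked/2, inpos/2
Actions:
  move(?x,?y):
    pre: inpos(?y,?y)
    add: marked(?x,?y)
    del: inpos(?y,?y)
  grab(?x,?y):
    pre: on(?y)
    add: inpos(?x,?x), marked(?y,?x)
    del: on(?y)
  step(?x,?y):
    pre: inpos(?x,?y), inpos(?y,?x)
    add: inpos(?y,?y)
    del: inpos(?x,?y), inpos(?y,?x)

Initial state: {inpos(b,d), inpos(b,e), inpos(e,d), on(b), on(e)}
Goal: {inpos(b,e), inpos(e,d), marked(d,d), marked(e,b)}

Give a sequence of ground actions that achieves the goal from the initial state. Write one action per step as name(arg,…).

1. grab(d,b)  →  {inpos(b,d), inpos(b,e), inpos(d,d), inpos(e,d), marked(b,d), on(e)}
2. move(d,d)  →  {inpos(b,d), inpos(b,e), inpos(e,d), marked(b,d), marked(d,d), on(e)}
3. grab(b,e)  →  {inpos(b,b), inpos(b,d), inpos(b,e), inpos(e,d), marked(b,d), marked(d,d), marked(e,b)}

grab(d,b); move(d,d); grab(b,e)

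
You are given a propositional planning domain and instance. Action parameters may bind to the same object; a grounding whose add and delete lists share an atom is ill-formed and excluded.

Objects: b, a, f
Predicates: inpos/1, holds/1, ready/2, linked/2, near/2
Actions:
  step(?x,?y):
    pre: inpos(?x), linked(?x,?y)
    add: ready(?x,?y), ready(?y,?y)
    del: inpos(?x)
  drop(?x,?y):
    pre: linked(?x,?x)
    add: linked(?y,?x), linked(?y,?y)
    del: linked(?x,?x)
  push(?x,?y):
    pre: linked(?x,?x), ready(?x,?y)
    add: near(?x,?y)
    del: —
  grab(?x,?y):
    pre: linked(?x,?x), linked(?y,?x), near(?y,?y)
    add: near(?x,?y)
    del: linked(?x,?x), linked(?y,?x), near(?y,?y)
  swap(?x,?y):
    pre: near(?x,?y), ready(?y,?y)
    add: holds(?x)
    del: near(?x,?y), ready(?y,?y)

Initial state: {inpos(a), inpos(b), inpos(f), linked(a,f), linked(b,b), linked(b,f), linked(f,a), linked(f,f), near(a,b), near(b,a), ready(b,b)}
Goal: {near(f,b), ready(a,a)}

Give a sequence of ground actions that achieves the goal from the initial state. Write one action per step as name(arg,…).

step(f,a); push(b,b); grab(f,b)

1. step(f,a)  →  {inpos(a), inpos(b), linked(a,f), linked(b,b), linked(b,f), linked(f,a), linked(f,f), near(a,b), near(b,a), ready(a,a), ready(b,b), ready(f,a)}
2. push(b,b)  →  {inpos(a), inpos(b), linked(a,f), linked(b,b), linked(b,f), linked(f,a), linked(f,f), near(a,b), near(b,a), near(b,b), ready(a,a), ready(b,b), ready(f,a)}
3. grab(f,b)  →  {inpos(a), inpos(b), linked(a,f), linked(b,b), linked(f,a), near(a,b), near(b,a), near(f,b), ready(a,a), ready(b,b), ready(f,a)}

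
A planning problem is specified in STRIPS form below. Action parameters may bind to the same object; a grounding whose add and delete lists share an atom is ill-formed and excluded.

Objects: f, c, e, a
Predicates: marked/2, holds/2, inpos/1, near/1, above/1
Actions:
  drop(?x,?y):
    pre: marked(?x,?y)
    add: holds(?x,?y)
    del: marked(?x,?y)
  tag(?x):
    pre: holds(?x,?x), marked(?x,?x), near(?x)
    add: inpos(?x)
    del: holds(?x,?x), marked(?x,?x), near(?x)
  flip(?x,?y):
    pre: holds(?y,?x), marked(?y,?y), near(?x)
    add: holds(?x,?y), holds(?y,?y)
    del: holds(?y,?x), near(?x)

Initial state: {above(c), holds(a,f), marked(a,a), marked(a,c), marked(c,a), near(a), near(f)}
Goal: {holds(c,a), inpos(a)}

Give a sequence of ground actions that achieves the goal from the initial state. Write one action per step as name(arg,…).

drop(c,a); flip(f,a); tag(a)

1. drop(c,a)  →  {above(c), holds(a,f), holds(c,a), marked(a,a), marked(a,c), near(a), near(f)}
2. flip(f,a)  →  {above(c), holds(a,a), holds(c,a), holds(f,a), marked(a,a), marked(a,c), near(a)}
3. tag(a)  →  {above(c), holds(c,a), holds(f,a), inpos(a), marked(a,c)}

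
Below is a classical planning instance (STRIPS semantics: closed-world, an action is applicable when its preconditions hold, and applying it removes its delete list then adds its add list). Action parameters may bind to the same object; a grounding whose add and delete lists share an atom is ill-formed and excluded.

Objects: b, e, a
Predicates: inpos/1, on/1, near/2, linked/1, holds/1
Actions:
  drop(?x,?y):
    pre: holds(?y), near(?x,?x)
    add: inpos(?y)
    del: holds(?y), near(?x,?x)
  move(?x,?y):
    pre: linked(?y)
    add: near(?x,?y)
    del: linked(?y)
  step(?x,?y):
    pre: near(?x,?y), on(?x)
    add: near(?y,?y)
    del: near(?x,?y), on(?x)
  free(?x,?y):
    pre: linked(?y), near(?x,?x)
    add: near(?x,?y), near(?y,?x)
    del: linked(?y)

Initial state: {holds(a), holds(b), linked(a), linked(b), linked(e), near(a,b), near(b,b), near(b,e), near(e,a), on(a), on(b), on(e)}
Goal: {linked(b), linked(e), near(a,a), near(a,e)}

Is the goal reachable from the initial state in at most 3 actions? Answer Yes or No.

1. step(b,e)  →  {holds(a), holds(b), linked(a), linked(b), linked(e), near(a,b), near(b,b), near(e,a), near(e,e), on(a), on(e)}
2. step(e,a)  →  {holds(a), holds(b), linked(a), linked(b), linked(e), near(a,a), near(a,b), near(b,b), near(e,e), on(a)}
3. free(e,a)  →  {holds(a), holds(b), linked(b), linked(e), near(a,a), near(a,b), near(a,e), near(b,b), near(e,a), near(e,e), on(a)}
optimal plan length = 3; 3 ≤ 3

Yes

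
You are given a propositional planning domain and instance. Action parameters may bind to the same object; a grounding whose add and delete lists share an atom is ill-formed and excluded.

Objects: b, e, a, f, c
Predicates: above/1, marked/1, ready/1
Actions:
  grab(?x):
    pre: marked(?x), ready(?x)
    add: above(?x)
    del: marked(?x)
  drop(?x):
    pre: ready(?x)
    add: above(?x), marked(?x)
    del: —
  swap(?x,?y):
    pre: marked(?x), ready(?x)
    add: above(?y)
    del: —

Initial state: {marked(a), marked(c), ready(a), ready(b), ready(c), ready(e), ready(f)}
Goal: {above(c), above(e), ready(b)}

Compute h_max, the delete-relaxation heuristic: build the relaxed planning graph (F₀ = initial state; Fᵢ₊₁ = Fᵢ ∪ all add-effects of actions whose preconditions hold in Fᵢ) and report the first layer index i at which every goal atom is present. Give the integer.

1

F0 = init (7 atoms)
F1 = F0 ∪ {above(a), above(b), above(c), above(e), above(f), marked(b), marked(e), marked(f)}  (15 atoms)
goal ⊆ F1  ⇒  h_max = 1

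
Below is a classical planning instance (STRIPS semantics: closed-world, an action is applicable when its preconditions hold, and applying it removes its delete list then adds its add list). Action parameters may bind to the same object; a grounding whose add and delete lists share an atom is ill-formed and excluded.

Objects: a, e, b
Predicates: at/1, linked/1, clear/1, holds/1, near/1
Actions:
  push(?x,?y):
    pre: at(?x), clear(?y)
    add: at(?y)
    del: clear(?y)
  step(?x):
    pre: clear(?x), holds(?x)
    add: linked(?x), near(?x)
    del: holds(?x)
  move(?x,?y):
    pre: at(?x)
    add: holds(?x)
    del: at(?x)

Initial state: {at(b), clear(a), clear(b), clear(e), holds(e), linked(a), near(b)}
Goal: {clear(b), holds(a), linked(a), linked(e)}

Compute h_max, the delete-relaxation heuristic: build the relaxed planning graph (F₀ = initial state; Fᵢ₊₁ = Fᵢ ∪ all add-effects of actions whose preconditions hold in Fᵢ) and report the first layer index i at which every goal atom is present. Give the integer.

F0 = init (7 atoms)
F1 = F0 ∪ {at(a), at(e), holds(b), linked(e), near(e)}  (12 atoms)
F2 = F1 ∪ {holds(a), linked(b)}  (14 atoms)
goal ⊆ F2  ⇒  h_max = 2

2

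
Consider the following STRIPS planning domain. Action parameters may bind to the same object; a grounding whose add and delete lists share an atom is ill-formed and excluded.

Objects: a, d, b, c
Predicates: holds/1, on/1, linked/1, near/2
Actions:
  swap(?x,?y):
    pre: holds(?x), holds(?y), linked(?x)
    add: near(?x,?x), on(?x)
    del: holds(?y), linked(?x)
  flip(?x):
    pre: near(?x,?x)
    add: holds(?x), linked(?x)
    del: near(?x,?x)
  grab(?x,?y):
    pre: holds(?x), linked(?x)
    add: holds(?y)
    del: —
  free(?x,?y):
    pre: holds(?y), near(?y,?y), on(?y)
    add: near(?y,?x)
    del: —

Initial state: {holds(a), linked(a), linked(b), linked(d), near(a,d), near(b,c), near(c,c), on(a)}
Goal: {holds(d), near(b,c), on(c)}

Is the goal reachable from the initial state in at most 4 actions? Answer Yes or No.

Yes

1. flip(c)  →  {holds(a), holds(c), linked(a), linked(b), linked(c), linked(d), near(a,d), near(b,c), on(a)}
2. swap(c,c)  →  {holds(a), linked(a), linked(b), linked(d), near(a,d), near(b,c), near(c,c), on(a), on(c)}
3. grab(a,d)  →  {holds(a), holds(d), linked(a), linked(b), linked(d), near(a,d), near(b,c), near(c,c), on(a), on(c)}
optimal plan length = 3; 3 ≤ 4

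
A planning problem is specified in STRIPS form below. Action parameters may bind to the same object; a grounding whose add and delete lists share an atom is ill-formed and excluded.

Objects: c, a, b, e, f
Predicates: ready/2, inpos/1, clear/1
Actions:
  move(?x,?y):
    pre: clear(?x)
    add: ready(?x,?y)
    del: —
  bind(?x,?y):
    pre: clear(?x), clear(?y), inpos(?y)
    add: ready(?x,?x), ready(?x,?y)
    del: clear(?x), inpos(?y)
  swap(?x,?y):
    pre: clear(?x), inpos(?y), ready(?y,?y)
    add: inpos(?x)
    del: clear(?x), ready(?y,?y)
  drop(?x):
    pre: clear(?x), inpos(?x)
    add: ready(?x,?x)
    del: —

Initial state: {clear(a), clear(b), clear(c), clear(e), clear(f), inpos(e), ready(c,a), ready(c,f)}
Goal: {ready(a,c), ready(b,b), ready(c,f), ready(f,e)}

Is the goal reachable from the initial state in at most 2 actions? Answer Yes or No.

No

1. move(a,c)  →  {clear(a), clear(b), clear(c), clear(e), clear(f), inpos(e), ready(a,c), ready(c,a), ready(c,f)}
2. move(b,b)  →  {clear(a), clear(b), clear(c), clear(e), clear(f), inpos(e), ready(a,c), ready(b,b), ready(c,a), ready(c,f)}
3. move(f,e)  →  {clear(a), clear(b), clear(c), clear(e), clear(f), inpos(e), ready(a,c), ready(b,b), ready(c,a), ready(c,f), ready(f,e)}
optimal plan length = 3; 3 > 2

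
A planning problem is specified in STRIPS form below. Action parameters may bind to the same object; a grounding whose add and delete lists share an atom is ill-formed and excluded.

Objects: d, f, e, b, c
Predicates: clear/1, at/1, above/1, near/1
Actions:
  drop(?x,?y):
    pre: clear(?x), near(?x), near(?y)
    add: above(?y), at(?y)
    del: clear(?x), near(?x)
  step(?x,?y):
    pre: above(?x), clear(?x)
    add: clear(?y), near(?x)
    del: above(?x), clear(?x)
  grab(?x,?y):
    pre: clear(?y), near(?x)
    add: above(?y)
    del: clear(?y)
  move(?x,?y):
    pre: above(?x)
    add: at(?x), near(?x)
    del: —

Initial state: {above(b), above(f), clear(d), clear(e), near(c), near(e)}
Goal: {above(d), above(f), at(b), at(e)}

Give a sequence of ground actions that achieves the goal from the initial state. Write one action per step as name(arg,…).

drop(e,e); grab(c,d); move(b,d)

1. drop(e,e)  →  {above(b), above(e), above(f), at(e), clear(d), near(c)}
2. grab(c,d)  →  {above(b), above(d), above(e), above(f), at(e), near(c)}
3. move(b,d)  →  {above(b), above(d), above(e), above(f), at(b), at(e), near(b), near(c)}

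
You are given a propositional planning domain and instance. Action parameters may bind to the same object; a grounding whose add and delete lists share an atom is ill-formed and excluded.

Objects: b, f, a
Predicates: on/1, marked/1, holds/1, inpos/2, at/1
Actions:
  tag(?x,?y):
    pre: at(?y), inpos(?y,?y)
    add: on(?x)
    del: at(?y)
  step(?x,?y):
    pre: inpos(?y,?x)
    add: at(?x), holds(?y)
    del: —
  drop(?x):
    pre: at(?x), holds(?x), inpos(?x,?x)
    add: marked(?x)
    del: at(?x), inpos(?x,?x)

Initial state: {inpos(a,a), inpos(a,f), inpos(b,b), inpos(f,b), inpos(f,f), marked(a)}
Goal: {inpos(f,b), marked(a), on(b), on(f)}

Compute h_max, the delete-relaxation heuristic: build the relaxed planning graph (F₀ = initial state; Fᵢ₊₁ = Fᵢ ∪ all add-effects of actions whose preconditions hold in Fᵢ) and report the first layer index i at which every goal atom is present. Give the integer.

F0 = init (6 atoms)
F1 = F0 ∪ {at(a), at(b), at(f), holds(a), holds(b), holds(f)}  (12 atoms)
F2 = F1 ∪ {marked(b), marked(f), on(a), on(b), on(f)}  (17 atoms)
goal ⊆ F2  ⇒  h_max = 2

2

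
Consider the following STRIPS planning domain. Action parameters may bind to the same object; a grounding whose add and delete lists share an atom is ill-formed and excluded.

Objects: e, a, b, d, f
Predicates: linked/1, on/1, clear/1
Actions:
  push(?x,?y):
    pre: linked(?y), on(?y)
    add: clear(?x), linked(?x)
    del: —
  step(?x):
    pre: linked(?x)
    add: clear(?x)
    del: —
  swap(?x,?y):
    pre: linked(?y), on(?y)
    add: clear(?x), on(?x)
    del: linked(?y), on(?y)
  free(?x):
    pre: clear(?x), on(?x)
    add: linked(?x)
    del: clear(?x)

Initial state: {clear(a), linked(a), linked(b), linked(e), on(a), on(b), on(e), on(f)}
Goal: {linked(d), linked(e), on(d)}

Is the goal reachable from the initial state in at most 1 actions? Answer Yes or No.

No

1. push(d,e)  →  {clear(a), clear(d), linked(a), linked(b), linked(d), linked(e), on(a), on(b), on(e), on(f)}
2. swap(d,a)  →  {clear(a), clear(d), linked(b), linked(d), linked(e), on(b), on(d), on(e), on(f)}
optimal plan length = 2; 2 > 1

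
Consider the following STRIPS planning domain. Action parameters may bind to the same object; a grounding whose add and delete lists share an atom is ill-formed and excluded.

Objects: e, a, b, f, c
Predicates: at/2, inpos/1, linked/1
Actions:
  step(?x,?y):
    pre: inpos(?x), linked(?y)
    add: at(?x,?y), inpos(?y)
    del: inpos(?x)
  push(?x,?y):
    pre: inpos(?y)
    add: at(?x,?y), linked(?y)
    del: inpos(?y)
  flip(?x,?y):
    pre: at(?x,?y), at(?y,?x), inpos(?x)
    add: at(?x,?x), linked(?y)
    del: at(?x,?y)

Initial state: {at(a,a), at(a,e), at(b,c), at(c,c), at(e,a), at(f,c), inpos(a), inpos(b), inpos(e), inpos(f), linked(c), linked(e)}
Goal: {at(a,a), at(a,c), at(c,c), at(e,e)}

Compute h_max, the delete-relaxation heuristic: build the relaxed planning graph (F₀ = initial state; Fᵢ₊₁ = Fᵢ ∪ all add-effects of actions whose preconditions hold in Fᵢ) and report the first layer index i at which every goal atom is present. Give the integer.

F0 = init (12 atoms)
F1 = F0 ∪ {at(a,b), at(a,c), at(a,f), at(b,a), at(b,b), at(b,e), at(b,f), at(c,a), at(c,b), at(c,e), at(c,f), at(e,b), at(e,c), at(e,e), at(e,f), at(f,a), at(f,b), at(f,e), at(f,f), inpos(c), linked(a), linked(b), linked(f)}  (35 atoms)
goal ⊆ F1  ⇒  h_max = 1

1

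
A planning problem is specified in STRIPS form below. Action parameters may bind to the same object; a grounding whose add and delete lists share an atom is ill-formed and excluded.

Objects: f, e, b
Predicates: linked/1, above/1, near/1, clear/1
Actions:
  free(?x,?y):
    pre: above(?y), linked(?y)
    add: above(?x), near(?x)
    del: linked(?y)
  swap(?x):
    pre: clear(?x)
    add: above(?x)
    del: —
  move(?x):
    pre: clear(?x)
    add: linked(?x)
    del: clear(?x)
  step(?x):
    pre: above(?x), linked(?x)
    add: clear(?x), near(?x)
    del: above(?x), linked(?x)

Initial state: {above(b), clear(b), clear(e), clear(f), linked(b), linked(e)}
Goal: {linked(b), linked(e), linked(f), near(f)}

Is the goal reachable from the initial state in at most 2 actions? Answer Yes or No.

No

1. free(f,b)  →  {above(b), above(f), clear(b), clear(e), clear(f), linked(e), near(f)}
2. move(f)  →  {above(b), above(f), clear(b), clear(e), linked(e), linked(f), near(f)}
3. move(b)  →  {above(b), above(f), clear(e), linked(b), linked(e), linked(f), near(f)}
optimal plan length = 3; 3 > 2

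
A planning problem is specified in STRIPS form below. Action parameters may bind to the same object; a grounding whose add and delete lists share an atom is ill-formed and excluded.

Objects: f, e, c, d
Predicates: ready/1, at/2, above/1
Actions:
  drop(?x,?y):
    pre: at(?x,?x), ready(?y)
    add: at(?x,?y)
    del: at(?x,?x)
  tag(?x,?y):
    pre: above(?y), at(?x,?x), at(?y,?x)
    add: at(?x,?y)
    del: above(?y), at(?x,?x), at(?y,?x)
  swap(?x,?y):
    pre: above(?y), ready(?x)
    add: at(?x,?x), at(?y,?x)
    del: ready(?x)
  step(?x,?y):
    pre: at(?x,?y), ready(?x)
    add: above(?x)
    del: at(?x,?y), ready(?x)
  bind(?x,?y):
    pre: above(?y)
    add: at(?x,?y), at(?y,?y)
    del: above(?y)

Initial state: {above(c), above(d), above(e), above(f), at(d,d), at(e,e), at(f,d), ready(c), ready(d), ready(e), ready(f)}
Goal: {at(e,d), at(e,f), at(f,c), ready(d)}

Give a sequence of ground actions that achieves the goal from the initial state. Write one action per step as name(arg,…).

drop(e,f); swap(c,f); bind(e,d)

1. drop(e,f)  →  {above(c), above(d), above(e), above(f), at(d,d), at(e,f), at(f,d), ready(c), ready(d), ready(e), ready(f)}
2. swap(c,f)  →  {above(c), above(d), above(e), above(f), at(c,c), at(d,d), at(e,f), at(f,c), at(f,d), ready(d), ready(e), ready(f)}
3. bind(e,d)  →  {above(c), above(e), above(f), at(c,c), at(d,d), at(e,d), at(e,f), at(f,c), at(f,d), ready(d), ready(e), ready(f)}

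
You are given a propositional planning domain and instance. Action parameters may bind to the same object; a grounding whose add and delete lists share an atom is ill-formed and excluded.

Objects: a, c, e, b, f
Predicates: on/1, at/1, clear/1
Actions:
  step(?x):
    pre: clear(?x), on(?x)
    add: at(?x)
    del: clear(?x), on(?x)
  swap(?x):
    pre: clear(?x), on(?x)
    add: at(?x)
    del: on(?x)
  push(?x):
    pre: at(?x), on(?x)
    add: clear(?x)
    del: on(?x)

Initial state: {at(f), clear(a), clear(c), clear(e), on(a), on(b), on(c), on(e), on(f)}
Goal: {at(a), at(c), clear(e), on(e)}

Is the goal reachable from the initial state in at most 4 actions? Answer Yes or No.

Yes

1. step(a)  →  {at(a), at(f), clear(c), clear(e), on(b), on(c), on(e), on(f)}
2. step(c)  →  {at(a), at(c), at(f), clear(e), on(b), on(e), on(f)}
optimal plan length = 2; 2 ≤ 4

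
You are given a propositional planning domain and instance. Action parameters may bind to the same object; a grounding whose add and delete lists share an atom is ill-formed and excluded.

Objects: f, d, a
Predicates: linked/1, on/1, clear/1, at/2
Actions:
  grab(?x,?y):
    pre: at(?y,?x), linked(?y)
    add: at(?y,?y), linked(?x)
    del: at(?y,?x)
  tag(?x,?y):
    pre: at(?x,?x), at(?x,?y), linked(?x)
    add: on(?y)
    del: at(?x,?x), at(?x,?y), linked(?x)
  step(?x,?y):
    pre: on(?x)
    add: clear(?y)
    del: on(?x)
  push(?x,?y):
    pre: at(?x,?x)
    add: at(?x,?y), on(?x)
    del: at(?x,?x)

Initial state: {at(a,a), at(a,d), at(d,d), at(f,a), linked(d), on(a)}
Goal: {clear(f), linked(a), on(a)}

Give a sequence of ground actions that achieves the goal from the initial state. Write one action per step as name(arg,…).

push(d,a); grab(a,d); step(d,f)

1. push(d,a)  →  {at(a,a), at(a,d), at(d,a), at(f,a), linked(d), on(a), on(d)}
2. grab(a,d)  →  {at(a,a), at(a,d), at(d,d), at(f,a), linked(a), linked(d), on(a), on(d)}
3. step(d,f)  →  {at(a,a), at(a,d), at(d,d), at(f,a), clear(f), linked(a), linked(d), on(a)}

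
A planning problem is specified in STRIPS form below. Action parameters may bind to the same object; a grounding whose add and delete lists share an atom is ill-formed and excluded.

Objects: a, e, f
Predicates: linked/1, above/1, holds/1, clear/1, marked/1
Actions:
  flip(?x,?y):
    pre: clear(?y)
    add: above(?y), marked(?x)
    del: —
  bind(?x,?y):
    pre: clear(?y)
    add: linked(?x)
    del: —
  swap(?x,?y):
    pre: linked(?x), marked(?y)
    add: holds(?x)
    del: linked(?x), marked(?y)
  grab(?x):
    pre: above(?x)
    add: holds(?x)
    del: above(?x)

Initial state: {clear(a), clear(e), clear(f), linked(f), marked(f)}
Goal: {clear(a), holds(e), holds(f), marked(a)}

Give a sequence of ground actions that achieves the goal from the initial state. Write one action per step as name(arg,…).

flip(a,e); swap(f,f); grab(e)

1. flip(a,e)  →  {above(e), clear(a), clear(e), clear(f), linked(f), marked(a), marked(f)}
2. swap(f,f)  →  {above(e), clear(a), clear(e), clear(f), holds(f), marked(a)}
3. grab(e)  →  {clear(a), clear(e), clear(f), holds(e), holds(f), marked(a)}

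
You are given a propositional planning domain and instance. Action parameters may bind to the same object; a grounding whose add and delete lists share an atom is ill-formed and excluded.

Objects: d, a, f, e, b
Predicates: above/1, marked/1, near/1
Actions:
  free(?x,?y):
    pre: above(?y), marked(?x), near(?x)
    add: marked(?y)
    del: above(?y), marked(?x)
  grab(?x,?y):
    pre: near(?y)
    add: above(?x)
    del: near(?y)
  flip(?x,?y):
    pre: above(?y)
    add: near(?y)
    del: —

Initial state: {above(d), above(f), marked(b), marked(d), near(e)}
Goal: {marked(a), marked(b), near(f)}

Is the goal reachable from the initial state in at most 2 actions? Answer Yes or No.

1. grab(a,e)  →  {above(a), above(d), above(f), marked(b), marked(d)}
2. flip(d,d)  →  {above(a), above(d), above(f), marked(b), marked(d), near(d)}
3. free(d,a)  →  {above(d), above(f), marked(a), marked(b), near(d)}
4. flip(d,f)  →  {above(d), above(f), marked(a), marked(b), near(d), near(f)}
optimal plan length = 4; 4 > 2

No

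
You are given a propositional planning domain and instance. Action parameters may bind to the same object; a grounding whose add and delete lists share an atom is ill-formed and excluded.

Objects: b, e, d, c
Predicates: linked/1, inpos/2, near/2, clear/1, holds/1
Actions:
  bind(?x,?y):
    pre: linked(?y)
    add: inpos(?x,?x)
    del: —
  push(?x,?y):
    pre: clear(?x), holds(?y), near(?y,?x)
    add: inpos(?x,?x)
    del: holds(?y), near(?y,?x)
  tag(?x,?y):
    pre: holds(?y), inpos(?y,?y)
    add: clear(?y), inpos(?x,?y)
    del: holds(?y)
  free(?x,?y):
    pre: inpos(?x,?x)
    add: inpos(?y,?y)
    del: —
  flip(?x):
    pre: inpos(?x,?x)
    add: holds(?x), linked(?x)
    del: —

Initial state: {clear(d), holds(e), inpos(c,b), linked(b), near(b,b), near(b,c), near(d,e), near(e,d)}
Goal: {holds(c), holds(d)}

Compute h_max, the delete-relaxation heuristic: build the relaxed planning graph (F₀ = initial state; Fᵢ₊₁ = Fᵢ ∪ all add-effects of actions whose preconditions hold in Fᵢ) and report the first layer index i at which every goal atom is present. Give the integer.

2

F0 = init (8 atoms)
F1 = F0 ∪ {inpos(b,b), inpos(c,c), inpos(d,d), inpos(e,e)}  (12 atoms)
F2 = F1 ∪ {clear(e), holds(b), holds(c), holds(d), inpos(b,e), inpos(c,e), inpos(d,e), linked(c), linked(d), linked(e)}  (22 atoms)
goal ⊆ F2  ⇒  h_max = 2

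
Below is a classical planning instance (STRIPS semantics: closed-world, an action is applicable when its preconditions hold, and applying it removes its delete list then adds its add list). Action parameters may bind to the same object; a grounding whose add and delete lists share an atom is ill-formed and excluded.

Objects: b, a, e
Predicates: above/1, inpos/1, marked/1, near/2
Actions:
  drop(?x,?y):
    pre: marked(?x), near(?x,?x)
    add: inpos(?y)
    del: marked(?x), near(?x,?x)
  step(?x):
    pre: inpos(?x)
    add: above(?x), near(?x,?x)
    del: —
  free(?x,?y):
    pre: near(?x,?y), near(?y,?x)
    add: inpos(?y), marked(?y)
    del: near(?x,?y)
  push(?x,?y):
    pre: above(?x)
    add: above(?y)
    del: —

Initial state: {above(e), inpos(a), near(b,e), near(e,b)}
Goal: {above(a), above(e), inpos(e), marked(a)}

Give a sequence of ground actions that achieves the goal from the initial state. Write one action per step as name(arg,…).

step(a); free(b,e); free(a,a)

1. step(a)  →  {above(a), above(e), inpos(a), near(a,a), near(b,e), near(e,b)}
2. free(b,e)  →  {above(a), above(e), inpos(a), inpos(e), marked(e), near(a,a), near(e,b)}
3. free(a,a)  →  {above(a), above(e), inpos(a), inpos(e), marked(a), marked(e), near(e,b)}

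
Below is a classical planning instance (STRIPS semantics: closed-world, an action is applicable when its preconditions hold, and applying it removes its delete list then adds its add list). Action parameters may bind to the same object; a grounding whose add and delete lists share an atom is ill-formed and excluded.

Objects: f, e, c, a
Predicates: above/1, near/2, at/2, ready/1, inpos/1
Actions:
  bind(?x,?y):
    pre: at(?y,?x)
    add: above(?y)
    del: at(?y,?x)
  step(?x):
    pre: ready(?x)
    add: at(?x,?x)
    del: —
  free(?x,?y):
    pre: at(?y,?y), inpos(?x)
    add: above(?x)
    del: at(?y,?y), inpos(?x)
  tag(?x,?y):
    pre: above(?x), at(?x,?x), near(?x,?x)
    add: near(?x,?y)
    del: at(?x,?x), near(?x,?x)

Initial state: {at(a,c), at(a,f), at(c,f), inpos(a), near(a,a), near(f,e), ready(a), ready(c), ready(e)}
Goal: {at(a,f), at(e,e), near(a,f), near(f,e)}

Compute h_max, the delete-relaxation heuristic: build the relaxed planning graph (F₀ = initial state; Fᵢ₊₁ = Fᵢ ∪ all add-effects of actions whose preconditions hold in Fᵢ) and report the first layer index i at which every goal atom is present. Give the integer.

2

F0 = init (9 atoms)
F1 = F0 ∪ {above(a), above(c), at(a,a), at(c,c), at(e,e)}  (14 atoms)
F2 = F1 ∪ {above(e), near(a,c), near(a,e), near(a,f)}  (18 atoms)
goal ⊆ F2  ⇒  h_max = 2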